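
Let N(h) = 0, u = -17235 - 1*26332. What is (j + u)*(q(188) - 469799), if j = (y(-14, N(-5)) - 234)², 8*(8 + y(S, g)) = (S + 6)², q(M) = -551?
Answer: -5262746150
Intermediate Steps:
u = -43567 (u = -17235 - 26332 = -43567)
y(S, g) = -8 + (6 + S)²/8 (y(S, g) = -8 + (S + 6)²/8 = -8 + (6 + S)²/8)
j = 54756 (j = ((-8 + (6 - 14)²/8) - 234)² = ((-8 + (⅛)*(-8)²) - 234)² = ((-8 + (⅛)*64) - 234)² = ((-8 + 8) - 234)² = (0 - 234)² = (-234)² = 54756)
(j + u)*(q(188) - 469799) = (54756 - 43567)*(-551 - 469799) = 11189*(-470350) = -5262746150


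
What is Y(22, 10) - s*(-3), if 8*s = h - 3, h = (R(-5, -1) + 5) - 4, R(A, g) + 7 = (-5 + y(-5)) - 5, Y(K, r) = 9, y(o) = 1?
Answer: 9/4 ≈ 2.2500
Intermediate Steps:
R(A, g) = -16 (R(A, g) = -7 + ((-5 + 1) - 5) = -7 + (-4 - 5) = -7 - 9 = -16)
h = -15 (h = (-16 + 5) - 4 = -11 - 4 = -15)
s = -9/4 (s = (-15 - 3)/8 = (⅛)*(-18) = -9/4 ≈ -2.2500)
Y(22, 10) - s*(-3) = 9 - (-9)*(-3)/4 = 9 - 1*27/4 = 9 - 27/4 = 9/4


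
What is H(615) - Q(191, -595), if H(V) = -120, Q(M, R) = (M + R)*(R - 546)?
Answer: -461084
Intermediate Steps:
Q(M, R) = (-546 + R)*(M + R) (Q(M, R) = (M + R)*(-546 + R) = (-546 + R)*(M + R))
H(615) - Q(191, -595) = -120 - ((-595)² - 546*191 - 546*(-595) + 191*(-595)) = -120 - (354025 - 104286 + 324870 - 113645) = -120 - 1*460964 = -120 - 460964 = -461084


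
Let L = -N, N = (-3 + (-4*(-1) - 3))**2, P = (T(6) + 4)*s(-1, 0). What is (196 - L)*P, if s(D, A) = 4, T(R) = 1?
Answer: 4000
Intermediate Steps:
P = 20 (P = (1 + 4)*4 = 5*4 = 20)
N = 4 (N = (-3 + (4 - 3))**2 = (-3 + 1)**2 = (-2)**2 = 4)
L = -4 (L = -1*4 = -4)
(196 - L)*P = (196 - 1*(-4))*20 = (196 + 4)*20 = 200*20 = 4000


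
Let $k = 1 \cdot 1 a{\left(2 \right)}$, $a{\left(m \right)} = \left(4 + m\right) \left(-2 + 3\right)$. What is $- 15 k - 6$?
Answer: $-96$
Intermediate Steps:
$a{\left(m \right)} = 4 + m$ ($a{\left(m \right)} = \left(4 + m\right) 1 = 4 + m$)
$k = 6$ ($k = 1 \cdot 1 \left(4 + 2\right) = 1 \cdot 6 = 6$)
$- 15 k - 6 = \left(-15\right) 6 - 6 = -90 - 6 = -96$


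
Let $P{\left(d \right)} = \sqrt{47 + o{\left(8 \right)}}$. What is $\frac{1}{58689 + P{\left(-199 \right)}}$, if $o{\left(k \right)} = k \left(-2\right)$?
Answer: $\frac{58689}{3444398690} - \frac{\sqrt{31}}{3444398690} \approx 1.7037 \cdot 10^{-5}$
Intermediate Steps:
$o{\left(k \right)} = - 2 k$
$P{\left(d \right)} = \sqrt{31}$ ($P{\left(d \right)} = \sqrt{47 - 16} = \sqrt{31}$)
$\frac{1}{58689 + P{\left(-199 \right)}} = \frac{1}{58689 + \sqrt{31}}$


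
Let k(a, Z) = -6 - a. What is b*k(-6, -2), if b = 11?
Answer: 0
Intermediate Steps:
b*k(-6, -2) = 11*(-6 - 1*(-6)) = 11*(-6 + 6) = 11*0 = 0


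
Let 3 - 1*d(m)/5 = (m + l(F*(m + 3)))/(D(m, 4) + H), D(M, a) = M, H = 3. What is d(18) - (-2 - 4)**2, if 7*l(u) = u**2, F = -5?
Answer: -2802/7 ≈ -400.29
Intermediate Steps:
l(u) = u**2/7
d(m) = 15 - 5*(m + (-15 - 5*m)**2/7)/(3 + m) (d(m) = 15 - 5*(m + (-5*(m + 3))**2/7)/(m + 3) = 15 - 5*(m + (-5*(3 + m))**2/7)/(3 + m) = 15 - 5*(m + (-15 - 5*m)**2/7)/(3 + m))
d(18) - (-2 - 4)**2 = 5*(63 - 25*(3 + 18)**2 + 14*18)/(7*(3 + 18)) - (-2 - 4)**2 = (5/7)*(63 - 25*21**2 + 252)/21 - 1*(-6)**2 = (5/7)*(1/21)*(63 - 25*441 + 252) - 1*36 = (5/7)*(1/21)*(63 - 11025 + 252) - 36 = (5/7)*(1/21)*(-10710) - 36 = -2550/7 - 36 = -2802/7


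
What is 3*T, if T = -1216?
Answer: -3648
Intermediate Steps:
3*T = 3*(-1216) = -3648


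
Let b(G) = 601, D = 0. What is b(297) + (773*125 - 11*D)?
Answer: 97226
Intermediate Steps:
b(297) + (773*125 - 11*D) = 601 + (773*125 - 11*0) = 601 + (96625 + 0) = 601 + 96625 = 97226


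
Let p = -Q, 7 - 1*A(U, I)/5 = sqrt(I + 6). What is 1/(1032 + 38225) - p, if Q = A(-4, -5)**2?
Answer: 35331301/39257 ≈ 900.00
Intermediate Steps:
A(U, I) = 35 - 5*sqrt(6 + I) (A(U, I) = 35 - 5*sqrt(I + 6) = 35 - 5*sqrt(6 + I))
Q = 900 (Q = (35 - 5*sqrt(6 - 5))**2 = (35 - 5*sqrt(1))**2 = (35 - 5*1)**2 = (35 - 5)**2 = 30**2 = 900)
p = -900 (p = -1*900 = -900)
1/(1032 + 38225) - p = 1/(1032 + 38225) - 1*(-900) = 1/39257 + 900 = 35331301/39257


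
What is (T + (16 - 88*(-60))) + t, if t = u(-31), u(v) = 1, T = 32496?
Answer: 37793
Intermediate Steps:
t = 1
(T + (16 - 88*(-60))) + t = (32496 + (16 - 88*(-60))) + 1 = (32496 + (16 + 5280)) + 1 = (32496 + 5296) + 1 = 37792 + 1 = 37793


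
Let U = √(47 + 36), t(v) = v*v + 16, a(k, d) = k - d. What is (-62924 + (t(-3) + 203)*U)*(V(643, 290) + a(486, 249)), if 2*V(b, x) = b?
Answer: -35143054 + 127338*√83 ≈ -3.3983e+7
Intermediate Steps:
V(b, x) = b/2
t(v) = 16 + v² (t(v) = v² + 16 = 16 + v²)
U = √83 ≈ 9.1104
(-62924 + (t(-3) + 203)*U)*(V(643, 290) + a(486, 249)) = (-62924 + ((16 + (-3)²) + 203)*√83)*((½)*643 + (486 - 1*249)) = (-62924 + ((16 + 9) + 203)*√83)*(643/2 + (486 - 249)) = (-62924 + (25 + 203)*√83)*(643/2 + 237) = (-62924 + 228*√83)*(1117/2) = -35143054 + 127338*√83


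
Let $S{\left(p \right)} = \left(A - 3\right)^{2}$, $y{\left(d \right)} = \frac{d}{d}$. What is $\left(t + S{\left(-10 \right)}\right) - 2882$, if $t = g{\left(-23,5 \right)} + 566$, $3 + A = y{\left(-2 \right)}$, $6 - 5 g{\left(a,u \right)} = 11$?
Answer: $-2292$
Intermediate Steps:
$g{\left(a,u \right)} = -1$ ($g{\left(a,u \right)} = \frac{6}{5} - \frac{11}{5} = -1$)
$y{\left(d \right)} = 1$
$A = -2$ ($A = -3 + 1 = -2$)
$t = 565$ ($t = -1 + 566 = 565$)
$S{\left(p \right)} = 25$ ($S{\left(p \right)} = \left(-2 - 3\right)^{2} = \left(-5\right)^{2} = 25$)
$\left(t + S{\left(-10 \right)}\right) - 2882 = \left(565 + 25\right) - 2882 = 590 - 2882 = -2292$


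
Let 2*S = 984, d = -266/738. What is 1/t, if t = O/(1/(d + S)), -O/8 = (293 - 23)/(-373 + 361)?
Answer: 41/3628300 ≈ 1.1300e-5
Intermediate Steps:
d = -133/369 (d = -266*1/738 = -133/369 ≈ -0.36043)
S = 492 (S = (½)*984 = 492)
O = 180 (O = -8*(293 - 23)/(-373 + 361) = -2160/(-12) = -2160*(-1)/12 = -8*(-45/2) = 180)
t = 3628300/41 (t = 180/(1/(-133/369 + 492)) = 180/(1/(181415/369)) = 180/(369/181415) = 180*(181415/369) = 3628300/41 ≈ 88495.)
1/t = 1/(3628300/41) = 41/3628300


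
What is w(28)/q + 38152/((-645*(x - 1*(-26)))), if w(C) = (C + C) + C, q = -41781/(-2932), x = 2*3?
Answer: 198349/49020 ≈ 4.0463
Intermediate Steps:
x = 6
q = 57/4 (q = -41781*(-1/2932) = 57/4 ≈ 14.250)
w(C) = 3*C (w(C) = 2*C + C = 3*C)
w(28)/q + 38152/((-645*(x - 1*(-26)))) = (3*28)/(57/4) + 38152/((-645*(6 - 1*(-26)))) = 84*(4/57) + 38152/((-645*(6 + 26))) = 112/19 + 38152/((-645*32)) = 112/19 + 38152/(-20640) = 112/19 + 38152*(-1/20640) = 112/19 - 4769/2580 = 198349/49020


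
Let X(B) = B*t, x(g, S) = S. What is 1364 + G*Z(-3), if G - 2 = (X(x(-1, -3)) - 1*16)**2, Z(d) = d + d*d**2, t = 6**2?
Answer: -459976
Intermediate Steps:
t = 36
X(B) = 36*B (X(B) = B*36 = 36*B)
Z(d) = d + d**3
G = 15378 (G = 2 + (36*(-3) - 1*16)**2 = 2 + (-108 - 16)**2 = 2 + (-124)**2 = 2 + 15376 = 15378)
1364 + G*Z(-3) = 1364 + 15378*(-3 + (-3)**3) = 1364 + 15378*(-3 - 27) = 1364 + 15378*(-30) = 1364 - 461340 = -459976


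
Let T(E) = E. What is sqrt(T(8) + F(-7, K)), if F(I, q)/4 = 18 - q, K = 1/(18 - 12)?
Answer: sqrt(714)/3 ≈ 8.9069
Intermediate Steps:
K = 1/6 ≈ 0.16667
F(I, q) = 72 - 4*q (F(I, q) = 4*(18 - q) = 72 - 4*q)
sqrt(T(8) + F(-7, K)) = sqrt(8 + (72 - 4*1/6)) = sqrt(8 + (72 - 2/3)) = sqrt(8 + 214/3) = sqrt(238/3) = sqrt(714)/3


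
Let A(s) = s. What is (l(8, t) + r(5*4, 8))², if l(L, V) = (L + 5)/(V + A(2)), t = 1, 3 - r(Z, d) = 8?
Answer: 4/9 ≈ 0.44444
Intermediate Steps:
r(Z, d) = -5 (r(Z, d) = 3 - 1*8 = 3 - 8 = -5)
l(L, V) = (5 + L)/(2 + V) (l(L, V) = (L + 5)/(V + 2) = (5 + L)/(2 + V))
(l(8, t) + r(5*4, 8))² = ((5 + 8)/(2 + 1) - 5)² = (13/3 - 5)² = (-⅔)² = 4/9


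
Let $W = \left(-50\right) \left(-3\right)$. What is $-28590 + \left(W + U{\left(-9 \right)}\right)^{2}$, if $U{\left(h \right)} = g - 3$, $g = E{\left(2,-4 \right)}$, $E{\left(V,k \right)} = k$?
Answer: $-8141$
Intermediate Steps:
$W = 150$
$g = -4$
$U{\left(h \right)} = -7$ ($U{\left(h \right)} = -4 - 3 = -7$)
$-28590 + \left(W + U{\left(-9 \right)}\right)^{2} = -28590 + \left(150 - 7\right)^{2} = -28590 + 143^{2} = -28590 + 20449 = -8141$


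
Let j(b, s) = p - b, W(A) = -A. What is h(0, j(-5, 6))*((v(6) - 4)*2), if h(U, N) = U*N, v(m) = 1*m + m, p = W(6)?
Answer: 0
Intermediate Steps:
p = -6 (p = -1*6 = -6)
v(m) = 2*m (v(m) = m + m = 2*m)
j(b, s) = -6 - b
h(U, N) = N*U
h(0, j(-5, 6))*((v(6) - 4)*2) = ((-6 - 1*(-5))*0)*((2*6 - 4)*2) = ((-6 + 5)*0)*((12 - 4)*2) = (-1*0)*(8*2) = 0*16 = 0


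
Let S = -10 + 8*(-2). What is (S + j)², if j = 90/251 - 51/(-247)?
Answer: 2486585225881/3843628009 ≈ 646.94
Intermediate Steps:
S = -26 (S = -10 - 16 = -26)
j = 35031/61997 (j = 90*(1/251) - 51*(-1/247) = 90/251 + 51/247 = 35031/61997 ≈ 0.56504)
(S + j)² = (-26 + 35031/61997)² = (-1576891/61997)² = 2486585225881/3843628009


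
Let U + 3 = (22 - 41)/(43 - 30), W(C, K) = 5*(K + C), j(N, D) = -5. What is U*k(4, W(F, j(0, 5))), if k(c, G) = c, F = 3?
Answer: -232/13 ≈ -17.846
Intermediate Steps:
W(C, K) = 5*C + 5*K (W(C, K) = 5*(C + K) = 5*C + 5*K)
U = -58/13 (U = -3 + (22 - 41)/(43 - 30) = -3 - 19/13 = -58/13 ≈ -4.4615)
U*k(4, W(F, j(0, 5))) = -58/13*4 = -232/13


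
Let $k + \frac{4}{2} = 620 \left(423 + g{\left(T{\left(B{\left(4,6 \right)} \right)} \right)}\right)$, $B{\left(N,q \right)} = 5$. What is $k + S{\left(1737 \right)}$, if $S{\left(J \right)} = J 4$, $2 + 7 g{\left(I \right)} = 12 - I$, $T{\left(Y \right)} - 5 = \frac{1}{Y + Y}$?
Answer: $269640$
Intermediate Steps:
$T{\left(Y \right)} = 5 + \frac{1}{2 Y}$ ($T{\left(Y \right)} = 5 + \frac{1}{Y + Y} = 5 + \frac{1}{2 Y}$)
$g{\left(I \right)} = \frac{10}{7} - \frac{I}{7}$ ($g{\left(I \right)} = - \frac{2}{7} + \frac{12 - I}{7} = - \frac{2}{7} - \left(- \frac{12}{7} + \frac{I}{7}\right) = \frac{10}{7} - \frac{I}{7}$)
$S{\left(J \right)} = 4 J$
$k = 262692$ ($k = -2 + 620 \left(423 + \left(\frac{10}{7} - \frac{5 + \frac{1}{2 \cdot 5}}{7}\right)\right) = -2 + 620 \left(423 + \left(\frac{10}{7} - \frac{5 + \frac{1}{2} \cdot \frac{1}{5}}{7}\right)\right) = -2 + 620 \left(423 + \left(\frac{10}{7} - \frac{5 + \frac{1}{10}}{7}\right)\right) = -2 + 620 \left(423 + \left(\frac{10}{7} - \frac{51}{70}\right)\right) = -2 + 620 \left(423 + \frac{7}{10}\right) = -2 + 620 \cdot \frac{4237}{10} = -2 + 262694 = 262692$)
$k + S{\left(1737 \right)} = 262692 + 4 \cdot 1737 = 262692 + 6948 = 269640$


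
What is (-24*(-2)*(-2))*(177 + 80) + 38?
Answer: -24634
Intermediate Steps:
(-24*(-2)*(-2))*(177 + 80) + 38 = (-6*(-8)*(-2))*257 + 38 = (48*(-2))*257 + 38 = -96*257 + 38 = -24672 + 38 = -24634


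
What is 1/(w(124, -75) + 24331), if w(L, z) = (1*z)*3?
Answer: 1/24106 ≈ 4.1483e-5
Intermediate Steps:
w(L, z) = 3*z (w(L, z) = z*3 = 3*z)
1/(w(124, -75) + 24331) = 1/(3*(-75) + 24331) = 1/(-225 + 24331) = 1/24106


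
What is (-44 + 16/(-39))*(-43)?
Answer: 74476/39 ≈ 1909.6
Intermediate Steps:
(-44 + 16/(-39))*(-43) = (-44 + 16*(-1/39))*(-43) = (-44 - 16/39)*(-43) = -1732/39*(-43) = 74476/39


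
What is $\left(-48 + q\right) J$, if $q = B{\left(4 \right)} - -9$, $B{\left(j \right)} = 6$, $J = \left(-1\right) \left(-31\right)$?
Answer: $-1023$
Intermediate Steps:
$J = 31$
$q = 15$ ($q = 6 - -9 = 6 + 9 = 15$)
$\left(-48 + q\right) J = \left(-48 + 15\right) 31 = \left(-33\right) 31 = -1023$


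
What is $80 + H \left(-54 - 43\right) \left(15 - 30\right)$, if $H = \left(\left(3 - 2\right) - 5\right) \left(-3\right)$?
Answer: $17540$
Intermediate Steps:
$H = 12$ ($H = \left(1 - 5\right) \left(-3\right) = \left(-4\right) \left(-3\right) = 12$)
$80 + H \left(-54 - 43\right) \left(15 - 30\right) = 80 + 12 \left(-54 - 43\right) \left(15 - 30\right) = 80 + 12 \left(\left(-97\right) \left(-15\right)\right) = 80 + 12 \cdot 1455 = 80 + 17460 = 17540$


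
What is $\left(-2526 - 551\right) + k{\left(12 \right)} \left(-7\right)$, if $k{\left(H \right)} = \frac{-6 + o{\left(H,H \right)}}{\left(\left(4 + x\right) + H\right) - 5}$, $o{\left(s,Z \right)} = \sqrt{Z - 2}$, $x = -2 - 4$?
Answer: $- \frac{15343}{5} - \frac{7 \sqrt{10}}{5} \approx -3073.0$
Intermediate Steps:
$x = -6$
$o{\left(s,Z \right)} = \sqrt{-2 + Z}$
$k{\left(H \right)} = \frac{-6 + \sqrt{-2 + H}}{-7 + H}$ ($k{\left(H \right)} = \frac{-6 + \sqrt{-2 + H}}{\left(\left(4 - 6\right) + H\right) - 5} = \frac{-6 + \sqrt{-2 + H}}{\left(-2 + H\right) - 5} = \frac{-6 + \sqrt{-2 + H}}{-7 + H}$)
$\left(-2526 - 551\right) + k{\left(12 \right)} \left(-7\right) = \left(-2526 - 551\right) + \frac{-6 + \sqrt{-2 + 12}}{-7 + 12} \left(-7\right) = -3077 + \frac{-6 + \sqrt{10}}{5} \left(-7\right) = -3077 + \left(- \frac{6}{5} + \frac{\sqrt{10}}{5}\right) \left(-7\right) = -3077 + \left(\frac{42}{5} - \frac{7 \sqrt{10}}{5}\right) = - \frac{15343}{5} - \frac{7 \sqrt{10}}{5}$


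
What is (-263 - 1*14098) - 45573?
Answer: -59934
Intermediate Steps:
(-263 - 1*14098) - 45573 = (-263 - 14098) - 45573 = -14361 - 45573 = -59934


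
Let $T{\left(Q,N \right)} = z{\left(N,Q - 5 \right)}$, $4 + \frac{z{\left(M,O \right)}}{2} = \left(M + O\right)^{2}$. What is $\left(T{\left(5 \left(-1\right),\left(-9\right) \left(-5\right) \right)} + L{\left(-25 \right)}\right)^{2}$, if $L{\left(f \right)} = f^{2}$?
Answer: $9406489$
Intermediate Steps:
$z{\left(M,O \right)} = -8 + 2 \left(M + O\right)^{2}$
$T{\left(Q,N \right)} = -8 + 2 \left(-5 + N + Q\right)^{2}$ ($T{\left(Q,N \right)} = -8 + 2 \left(N + \left(Q - 5\right)\right)^{2} = -8 + 2 \left(N + \left(-5 + Q\right)\right)^{2} = -8 + 2 \left(-5 + N + Q\right)^{2}$)
$\left(T{\left(5 \left(-1\right),\left(-9\right) \left(-5\right) \right)} + L{\left(-25 \right)}\right)^{2} = \left(\left(-8 + 2 \left(-5 - -45 + 5 \left(-1\right)\right)^{2}\right) + \left(-25\right)^{2}\right)^{2} = \left(\left(-8 + 2 \left(-5 + 45 - 5\right)^{2}\right) + 625\right)^{2} = \left(\left(-8 + 2 \cdot 35^{2}\right) + 625\right)^{2} = \left(\left(-8 + 2 \cdot 1225\right) + 625\right)^{2} = \left(\left(-8 + 2450\right) + 625\right)^{2} = \left(2442 + 625\right)^{2} = 3067^{2} = 9406489$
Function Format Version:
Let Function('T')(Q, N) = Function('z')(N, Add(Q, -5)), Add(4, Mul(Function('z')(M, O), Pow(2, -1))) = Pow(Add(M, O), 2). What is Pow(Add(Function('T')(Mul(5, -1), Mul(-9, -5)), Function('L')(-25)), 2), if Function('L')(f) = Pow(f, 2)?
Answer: 9406489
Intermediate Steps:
Function('z')(M, O) = Add(-8, Mul(2, Pow(Add(M, O), 2)))
Function('T')(Q, N) = Add(-8, Mul(2, Pow(Add(-5, N, Q), 2))) (Function('T')(Q, N) = Add(-8, Mul(2, Pow(Add(N, Add(Q, -5)), 2))) = Add(-8, Mul(2, Pow(Add(N, Add(-5, Q)), 2))) = Add(-8, Mul(2, Pow(Add(-5, N, Q), 2))))
Pow(Add(Function('T')(Mul(5, -1), Mul(-9, -5)), Function('L')(-25)), 2) = Pow(Add(Add(-8, Mul(2, Pow(Add(-5, Mul(-9, -5), Mul(5, -1)), 2))), Pow(-25, 2)), 2) = Pow(Add(Add(-8, Mul(2, Pow(Add(-5, 45, -5), 2))), 625), 2) = Pow(Add(Add(-8, Mul(2, Pow(35, 2))), 625), 2) = Pow(Add(Add(-8, Mul(2, 1225)), 625), 2) = Pow(Add(Add(-8, 2450), 625), 2) = Pow(Add(2442, 625), 2) = Pow(3067, 2) = 9406489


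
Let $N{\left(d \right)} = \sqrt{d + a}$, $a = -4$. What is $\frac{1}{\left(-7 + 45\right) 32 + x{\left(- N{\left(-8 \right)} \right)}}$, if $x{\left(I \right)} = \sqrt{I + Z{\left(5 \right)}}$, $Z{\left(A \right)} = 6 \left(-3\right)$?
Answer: $\frac{1}{1216 + \sqrt{2} \sqrt{-9 - i \sqrt{3}}} \approx 0.00082208 + 2.88 \cdot 10^{-6} i$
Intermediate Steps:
$Z{\left(A \right)} = -18$
$N{\left(d \right)} = \sqrt{-4 + d}$ ($N{\left(d \right)} = \sqrt{d - 4} = \sqrt{-4 + d}$)
$x{\left(I \right)} = \sqrt{-18 + I}$ ($x{\left(I \right)} = \sqrt{I - 18} = \sqrt{-18 + I}$)
$\frac{1}{\left(-7 + 45\right) 32 + x{\left(- N{\left(-8 \right)} \right)}} = \frac{1}{\left(-7 + 45\right) 32 + \sqrt{-18 - \sqrt{-4 - 8}}} = \frac{1}{38 \cdot 32 + \sqrt{-18 - \sqrt{-12}}} = \frac{1}{1216 + \sqrt{-18 - 2 i \sqrt{3}}}$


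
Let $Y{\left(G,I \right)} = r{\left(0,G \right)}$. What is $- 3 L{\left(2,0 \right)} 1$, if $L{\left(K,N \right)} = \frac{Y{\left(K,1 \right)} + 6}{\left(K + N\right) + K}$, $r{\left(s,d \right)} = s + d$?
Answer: $-6$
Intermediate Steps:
$r{\left(s,d \right)} = d + s$
$Y{\left(G,I \right)} = G$ ($Y{\left(G,I \right)} = G + 0 = G$)
$L{\left(K,N \right)} = \frac{6 + K}{N + 2 K}$ ($L{\left(K,N \right)} = \frac{K + 6}{\left(K + N\right) + K} = \frac{6 + K}{N + 2 K}$)
$- 3 L{\left(2,0 \right)} 1 = - 3 \frac{6 + 2}{0 + 2 \cdot 2} \cdot 1 = - 3 \frac{1}{0 + 4} \cdot 8 \cdot 1 = - 3 \cdot \frac{1}{4} \cdot 8 \cdot 1 = \left(-3\right) 2 \cdot 1 = \left(-6\right) 1 = -6$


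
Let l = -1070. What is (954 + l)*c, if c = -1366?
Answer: 158456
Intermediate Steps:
(954 + l)*c = (954 - 1070)*(-1366) = -116*(-1366) = 158456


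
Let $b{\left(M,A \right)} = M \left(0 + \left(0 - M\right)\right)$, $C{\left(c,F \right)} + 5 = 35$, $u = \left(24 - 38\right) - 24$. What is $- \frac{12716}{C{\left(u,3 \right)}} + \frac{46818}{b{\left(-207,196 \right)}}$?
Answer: $- \frac{3372052}{7935} \approx -424.96$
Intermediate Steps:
$u = -38$ ($u = -14 - 24 = -38$)
$C{\left(c,F \right)} = 30$ ($C{\left(c,F \right)} = -5 + 35 = 30$)
$b{\left(M,A \right)} = - M^{2}$ ($b{\left(M,A \right)} = M \left(0 - M\right) = M \left(- M\right) = - M^{2}$)
$- \frac{12716}{C{\left(u,3 \right)}} + \frac{46818}{b{\left(-207,196 \right)}} = - \frac{12716}{30} + \frac{46818}{\left(-1\right) \left(-207\right)^{2}} = \left(-12716\right) \frac{1}{30} + \frac{46818}{\left(-1\right) 42849} = - \frac{6358}{15} + \frac{46818}{-42849} = - \frac{6358}{15} + 46818 \left(- \frac{1}{42849}\right) = - \frac{6358}{15} - \frac{578}{529} = - \frac{3372052}{7935}$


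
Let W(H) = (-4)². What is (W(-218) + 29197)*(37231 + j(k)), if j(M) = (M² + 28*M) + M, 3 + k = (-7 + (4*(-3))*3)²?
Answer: 102201125453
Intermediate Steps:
W(H) = 16
k = 1846 (k = -3 + (-7 + (4*(-3))*3)² = -3 + (-7 - 12*3)² = -3 + (-7 - 36)² = -3 + (-43)² = -3 + 1849 = 1846)
j(M) = M² + 29*M
(W(-218) + 29197)*(37231 + j(k)) = (16 + 29197)*(37231 + 1846*(29 + 1846)) = 29213*(37231 + 1846*1875) = 29213*(37231 + 3461250) = 29213*3498481 = 102201125453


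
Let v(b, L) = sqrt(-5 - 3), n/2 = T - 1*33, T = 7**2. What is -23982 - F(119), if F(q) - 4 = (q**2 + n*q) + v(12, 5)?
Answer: -41955 - 2*I*sqrt(2) ≈ -41955.0 - 2.8284*I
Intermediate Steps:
T = 49
n = 32 (n = 2*(49 - 1*33) = 2*(49 - 33) = 2*16 = 32)
v(b, L) = 2*I*sqrt(2) (v(b, L) = sqrt(-8) = 2*I*sqrt(2))
F(q) = 4 + q**2 + 32*q + 2*I*sqrt(2) (F(q) = 4 + ((q**2 + 32*q) + 2*I*sqrt(2)) = 4 + (q**2 + 32*q + 2*I*sqrt(2)) = 4 + q**2 + 32*q + 2*I*sqrt(2))
-23982 - F(119) = -23982 - (4 + 119**2 + 32*119 + 2*I*sqrt(2)) = -23982 - (4 + 14161 + 3808 + 2*I*sqrt(2)) = -23982 - (17973 + 2*I*sqrt(2)) = -23982 + (-17973 - 2*I*sqrt(2)) = -41955 - 2*I*sqrt(2)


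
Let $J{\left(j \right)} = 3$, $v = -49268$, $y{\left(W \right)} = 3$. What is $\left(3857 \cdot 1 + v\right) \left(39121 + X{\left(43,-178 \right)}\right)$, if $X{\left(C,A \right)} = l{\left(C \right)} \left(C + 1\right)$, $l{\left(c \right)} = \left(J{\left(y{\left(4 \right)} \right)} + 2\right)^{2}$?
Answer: $-1826475831$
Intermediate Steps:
$l{\left(c \right)} = 25$ ($l{\left(c \right)} = \left(3 + 2\right)^{2} = 5^{2} = 25$)
$X{\left(C,A \right)} = 25 + 25 C$ ($X{\left(C,A \right)} = 25 \left(C + 1\right) = 25 \left(1 + C\right) = 25 + 25 C$)
$\left(3857 \cdot 1 + v\right) \left(39121 + X{\left(43,-178 \right)}\right) = \left(3857 \cdot 1 - 49268\right) \left(39121 + \left(25 + 25 \cdot 43\right)\right) = \left(3857 - 49268\right) \left(39121 + \left(25 + 1075\right)\right) = - 45411 \left(39121 + 1100\right) = \left(-45411\right) 40221 = -1826475831$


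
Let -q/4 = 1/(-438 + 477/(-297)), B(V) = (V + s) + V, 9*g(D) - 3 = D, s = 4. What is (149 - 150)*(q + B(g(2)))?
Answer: -668510/130563 ≈ -5.1202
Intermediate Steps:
g(D) = ⅓ + D/9
B(V) = 4 + 2*V (B(V) = (V + 4) + V = (4 + V) + V = 4 + 2*V)
q = 132/14507 (q = -4/(-438 + 477/(-297)) = -4/(-438 + 477*(-1/297)) = -4/(-438 - 53/33) = -4/(-14507/33) = -4*(-33/14507) = 132/14507 ≈ 0.0090991)
(149 - 150)*(q + B(g(2))) = (149 - 150)*(132/14507 + (4 + 2*(⅓ + (⅑)*2))) = -(132/14507 + (4 + 2*(⅓ + 2/9))) = -(132/14507 + (4 + 2*(5/9))) = -(132/14507 + (4 + 10/9)) = -(132/14507 + 46/9) = -1*668510/130563 = -668510/130563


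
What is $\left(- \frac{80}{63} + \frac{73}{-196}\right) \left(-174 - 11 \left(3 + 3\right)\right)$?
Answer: $\frac{57940}{147} \approx 394.15$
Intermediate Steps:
$\left(- \frac{80}{63} + \frac{73}{-196}\right) \left(-174 - 11 \left(3 + 3\right)\right) = \left(\left(-80\right) \frac{1}{63} + 73 \left(- \frac{1}{196}\right)\right) \left(-174 - 66\right) = \left(- \frac{80}{63} - \frac{73}{196}\right) \left(-174 - 66\right) = \left(- \frac{2897}{1764}\right) \left(-240\right) = \frac{57940}{147}$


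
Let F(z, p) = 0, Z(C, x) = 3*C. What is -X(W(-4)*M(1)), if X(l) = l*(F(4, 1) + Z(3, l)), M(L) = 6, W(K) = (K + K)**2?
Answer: -3456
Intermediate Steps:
W(K) = 4*K**2 (W(K) = (2*K)**2 = 4*K**2)
X(l) = 9*l (X(l) = l*(0 + 3*3) = l*(0 + 9) = l*9 = 9*l)
-X(W(-4)*M(1)) = -9*(4*(-4)**2)*6 = -9*(4*16)*6 = -9*64*6 = -9*384 = -1*3456 = -3456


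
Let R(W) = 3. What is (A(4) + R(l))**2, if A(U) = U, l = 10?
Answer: 49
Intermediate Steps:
(A(4) + R(l))**2 = (4 + 3)**2 = 7**2 = 49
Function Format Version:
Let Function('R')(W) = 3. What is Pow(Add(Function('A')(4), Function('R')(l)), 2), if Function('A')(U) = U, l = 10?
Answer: 49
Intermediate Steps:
Pow(Add(Function('A')(4), Function('R')(l)), 2) = Pow(Add(4, 3), 2) = Pow(7, 2) = 49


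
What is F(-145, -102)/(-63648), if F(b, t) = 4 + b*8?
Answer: 17/936 ≈ 0.018162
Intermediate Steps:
F(b, t) = 4 + 8*b
F(-145, -102)/(-63648) = (4 + 8*(-145))/(-63648) = (4 - 1160)*(-1/63648) = -1156*(-1/63648) = 17/936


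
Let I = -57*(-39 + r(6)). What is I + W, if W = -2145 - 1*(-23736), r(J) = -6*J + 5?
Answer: 25581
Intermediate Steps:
r(J) = 5 - 6*J
I = 3990 (I = -57*(-39 + (5 - 6*6)) = -57*(-39 + (5 - 36)) = -57*(-39 - 31) = -57*(-70) = 3990)
W = 21591 (W = -2145 + 23736 = 21591)
I + W = 3990 + 21591 = 25581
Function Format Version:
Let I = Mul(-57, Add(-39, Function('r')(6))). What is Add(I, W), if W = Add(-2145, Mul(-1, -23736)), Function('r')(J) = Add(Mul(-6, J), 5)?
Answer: 25581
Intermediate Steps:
Function('r')(J) = Add(5, Mul(-6, J))
I = 3990 (I = Mul(-57, Add(-39, Add(5, Mul(-6, 6)))) = Mul(-57, Add(-39, Add(5, -36))) = Mul(-57, Add(-39, -31)) = Mul(-57, -70) = 3990)
W = 21591 (W = Add(-2145, 23736) = 21591)
Add(I, W) = Add(3990, 21591) = 25581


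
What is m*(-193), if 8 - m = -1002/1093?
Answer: -1880978/1093 ≈ -1720.9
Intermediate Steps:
m = 9746/1093 (m = 8 - (-1002)/1093 = 8 - 1*(-1002/1093) = 8 + 1002/1093 = 9746/1093 ≈ 8.9167)
m*(-193) = (9746/1093)*(-193) = -1880978/1093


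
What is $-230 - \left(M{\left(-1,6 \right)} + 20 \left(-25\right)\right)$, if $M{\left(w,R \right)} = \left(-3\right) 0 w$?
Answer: $270$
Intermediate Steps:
$M{\left(w,R \right)} = 0$ ($M{\left(w,R \right)} = 0 w = 0$)
$-230 - \left(M{\left(-1,6 \right)} + 20 \left(-25\right)\right) = -230 - \left(0 + 20 \left(-25\right)\right) = -230 - \left(0 - 500\right) = -230 - -500 = -230 + 500 = 270$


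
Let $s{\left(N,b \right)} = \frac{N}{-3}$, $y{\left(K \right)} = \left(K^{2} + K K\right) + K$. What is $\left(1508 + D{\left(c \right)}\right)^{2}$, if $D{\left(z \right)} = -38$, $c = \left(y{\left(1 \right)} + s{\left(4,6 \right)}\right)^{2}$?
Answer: $2160900$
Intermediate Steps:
$y{\left(K \right)} = K + 2 K^{2}$ ($y{\left(K \right)} = \left(K^{2} + K^{2}\right) + K = 2 K^{2} + K = K + 2 K^{2}$)
$s{\left(N,b \right)} = - \frac{N}{3}$ ($s{\left(N,b \right)} = N \left(- \frac{1}{3}\right) = - \frac{N}{3}$)
$c = \frac{25}{9}$ ($c = \left(1 \left(1 + 2 \cdot 1\right) - \frac{4}{3}\right)^{2} = \left(1 \left(1 + 2\right) - \frac{4}{3}\right)^{2} = \left(1 \cdot 3 - \frac{4}{3}\right)^{2} = \left(3 - \frac{4}{3}\right)^{2} = \left(\frac{5}{3}\right)^{2} = \frac{25}{9} \approx 2.7778$)
$\left(1508 + D{\left(c \right)}\right)^{2} = \left(1508 - 38\right)^{2} = 1470^{2} = 2160900$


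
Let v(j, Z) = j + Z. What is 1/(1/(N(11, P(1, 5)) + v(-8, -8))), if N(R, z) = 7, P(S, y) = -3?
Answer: -9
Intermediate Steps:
v(j, Z) = Z + j
1/(1/(N(11, P(1, 5)) + v(-8, -8))) = 1/(1/(7 + (-8 - 8))) = 1/(1/(7 - 16)) = 1/(1/(-9)) = 1/(-⅑) = -9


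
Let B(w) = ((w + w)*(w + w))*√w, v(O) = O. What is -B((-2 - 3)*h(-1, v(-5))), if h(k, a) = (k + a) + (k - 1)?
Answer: -12800*√10 ≈ -40477.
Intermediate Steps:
h(k, a) = -1 + a + 2*k (h(k, a) = (a + k) + (-1 + k) = -1 + a + 2*k)
B(w) = 4*w^(5/2) (B(w) = ((2*w)*(2*w))*√w = (4*w²)*√w = 4*w^(5/2))
-B((-2 - 3)*h(-1, v(-5))) = -4*((-2 - 3)*(-1 - 5 + 2*(-1)))^(5/2) = -4*(-5*(-1 - 5 - 2))^(5/2) = -4*(-5*(-8))^(5/2) = -4*40^(5/2) = -4*3200*√10 = -12800*√10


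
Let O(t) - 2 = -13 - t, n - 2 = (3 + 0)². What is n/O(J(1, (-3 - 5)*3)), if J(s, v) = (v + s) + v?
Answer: 11/36 ≈ 0.30556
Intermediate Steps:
J(s, v) = s + 2*v (J(s, v) = (s + v) + v = s + 2*v)
n = 11 (n = 2 + (3 + 0)² = 2 + 3² = 2 + 9 = 11)
O(t) = -11 - t (O(t) = 2 + (-13 - t) = -11 - t)
n/O(J(1, (-3 - 5)*3)) = 11/(-11 - (1 + 2*((-3 - 5)*3))) = 11/(-11 - (1 + 2*(-8*3))) = 11/(-11 - (1 + 2*(-24))) = 11/(-11 - (1 - 48)) = 11/(-11 - 1*(-47)) = 11/(-11 + 47) = 11/36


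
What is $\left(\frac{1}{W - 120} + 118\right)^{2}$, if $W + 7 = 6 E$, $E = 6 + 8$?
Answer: $\frac{25735329}{1849} \approx 13919.0$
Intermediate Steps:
$E = 14$
$W = 77$ ($W = -7 + 6 \cdot 14 = -7 + 84 = 77$)
$\left(\frac{1}{W - 120} + 118\right)^{2} = \left(\frac{1}{77 - 120} + 118\right)^{2} = \left(\frac{1}{-43} + 118\right)^{2} = \left(- \frac{1}{43} + 118\right)^{2} = \left(\frac{5073}{43}\right)^{2} = \frac{25735329}{1849}$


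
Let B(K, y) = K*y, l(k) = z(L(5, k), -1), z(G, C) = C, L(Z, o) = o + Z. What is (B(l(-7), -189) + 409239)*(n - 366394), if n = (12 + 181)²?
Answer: -134761179060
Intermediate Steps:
L(Z, o) = Z + o
l(k) = -1
n = 37249 (n = 193² = 37249)
(B(l(-7), -189) + 409239)*(n - 366394) = (-1*(-189) + 409239)*(37249 - 366394) = (189 + 409239)*(-329145) = 409428*(-329145) = -134761179060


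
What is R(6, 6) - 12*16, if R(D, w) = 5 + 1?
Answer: -186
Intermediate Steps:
R(D, w) = 6
R(6, 6) - 12*16 = 6 - 12*16 = 6 - 192 = -186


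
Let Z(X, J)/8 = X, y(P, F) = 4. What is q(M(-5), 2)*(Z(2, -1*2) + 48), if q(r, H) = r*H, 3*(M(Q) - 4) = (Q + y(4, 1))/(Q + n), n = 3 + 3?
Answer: 1408/3 ≈ 469.33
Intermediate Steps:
n = 6
M(Q) = 4 + (4 + Q)/(3*(6 + Q)) (M(Q) = 4 + ((Q + 4)/(Q + 6))/3 = 4 + ((4 + Q)/(6 + Q))/3 = 4 + (4 + Q)/(3*(6 + Q)))
Z(X, J) = 8*X
q(r, H) = H*r
q(M(-5), 2)*(Z(2, -1*2) + 48) = (2*((76 + 13*(-5))/(3*(6 - 5))))*(8*2 + 48) = (2*((⅓)*(76 - 65)/1))*(16 + 48) = (2*((⅓)*1*11))*64 = (2*(11/3))*64 = (22/3)*64 = 1408/3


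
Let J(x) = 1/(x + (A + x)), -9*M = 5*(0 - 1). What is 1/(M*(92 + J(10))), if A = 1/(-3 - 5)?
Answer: 1431/73180 ≈ 0.019555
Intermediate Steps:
A = -⅛ (A = 1/(-8) = -⅛ ≈ -0.12500)
M = 5/9 (M = -5*(0 - 1)/9 = -5*(-1)/9 = -⅑*(-5) = 5/9 ≈ 0.55556)
J(x) = 1/(-⅛ + 2*x) (J(x) = 1/(x + (-⅛ + x)) = 1/(-⅛ + 2*x))
1/(M*(92 + J(10))) = 1/(5*(92 + 8/(-1 + 16*10))/9) = 1/(5*(92 + 8/(-1 + 160))/9) = 1/(5*(92 + 8/159)/9) = 1/((5/9)*(14636/159)) = 1/(73180/1431) = 1431/73180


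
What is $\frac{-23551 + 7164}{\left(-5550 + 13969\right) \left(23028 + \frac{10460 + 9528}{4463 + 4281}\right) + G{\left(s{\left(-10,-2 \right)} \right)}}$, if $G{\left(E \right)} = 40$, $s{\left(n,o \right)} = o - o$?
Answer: $- \frac{35821982}{423847949335} \approx -8.4516 \cdot 10^{-5}$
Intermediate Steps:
$s{\left(n,o \right)} = 0$
$\frac{-23551 + 7164}{\left(-5550 + 13969\right) \left(23028 + \frac{10460 + 9528}{4463 + 4281}\right) + G{\left(s{\left(-10,-2 \right)} \right)}} = \frac{-23551 + 7164}{\left(-5550 + 13969\right) \left(23028 + \frac{10460 + 9528}{4463 + 4281}\right) + 40} = - \frac{16387}{8419 \left(23028 + \frac{19988}{8744}\right) + 40} = - \frac{16387}{8419 \left(23028 + 19988 \cdot \frac{1}{8744}\right) + 40} = - \frac{16387}{8419 \left(23028 + \frac{4997}{2186}\right) + 40} = - \frac{16387}{8419 \cdot \frac{50344205}{2186} + 40} = - \frac{16387}{\frac{423847861895}{2186} + 40} = - \frac{16387}{\frac{423847949335}{2186}} = \left(-16387\right) \frac{2186}{423847949335} = - \frac{35821982}{423847949335}$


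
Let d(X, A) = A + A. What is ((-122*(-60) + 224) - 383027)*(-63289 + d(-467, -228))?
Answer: 23935163835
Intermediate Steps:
d(X, A) = 2*A
((-122*(-60) + 224) - 383027)*(-63289 + d(-467, -228)) = ((-122*(-60) + 224) - 383027)*(-63289 + 2*(-228)) = ((7320 + 224) - 383027)*(-63289 - 456) = (7544 - 383027)*(-63745) = -375483*(-63745) = 23935163835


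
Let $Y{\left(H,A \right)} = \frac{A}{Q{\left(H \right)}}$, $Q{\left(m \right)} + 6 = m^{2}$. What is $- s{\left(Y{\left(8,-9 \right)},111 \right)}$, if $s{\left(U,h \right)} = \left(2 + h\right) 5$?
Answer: $-565$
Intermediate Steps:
$Q{\left(m \right)} = -6 + m^{2}$
$Y{\left(H,A \right)} = \frac{A}{-6 + H^{2}}$
$s{\left(U,h \right)} = 10 + 5 h$
$- s{\left(Y{\left(8,-9 \right)},111 \right)} = - (10 + 5 \cdot 111) = - (10 + 555) = \left(-1\right) 565 = -565$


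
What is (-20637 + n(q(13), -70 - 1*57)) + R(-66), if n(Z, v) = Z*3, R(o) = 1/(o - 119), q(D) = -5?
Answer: -3820621/185 ≈ -20652.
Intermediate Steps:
R(o) = 1/(-119 + o)
n(Z, v) = 3*Z
(-20637 + n(q(13), -70 - 1*57)) + R(-66) = (-20637 + 3*(-5)) + 1/(-119 - 66) = (-20637 - 15) + 1/(-185) = -20652 - 1/185 = -3820621/185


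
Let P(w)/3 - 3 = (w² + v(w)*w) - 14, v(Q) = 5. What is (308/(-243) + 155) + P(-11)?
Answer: 77452/243 ≈ 318.73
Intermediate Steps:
P(w) = -33 + 3*w² + 15*w (P(w) = 9 + 3*((w² + 5*w) - 14) = 9 + 3*(-14 + w² + 5*w) = 9 + (-42 + 3*w² + 15*w) = -33 + 3*w² + 15*w)
(308/(-243) + 155) + P(-11) = (308/(-243) + 155) + (-33 + 3*(-11)² + 15*(-11)) = (308*(-1/243) + 155) + (-33 + 3*121 - 165) = (-308/243 + 155) + (-33 + 363 - 165) = 37357/243 + 165 = 77452/243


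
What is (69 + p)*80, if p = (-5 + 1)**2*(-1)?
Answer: 4240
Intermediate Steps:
p = -16 (p = (-4)**2*(-1) = 16*(-1) = -16)
(69 + p)*80 = (69 - 16)*80 = 53*80 = 4240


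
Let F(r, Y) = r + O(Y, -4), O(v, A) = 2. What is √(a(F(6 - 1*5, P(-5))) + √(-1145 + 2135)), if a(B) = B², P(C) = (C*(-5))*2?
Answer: √(9 + 3*√110) ≈ 6.3612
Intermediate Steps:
P(C) = -10*C (P(C) = -5*C*2 = -10*C)
F(r, Y) = 2 + r (F(r, Y) = r + 2 = 2 + r)
√(a(F(6 - 1*5, P(-5))) + √(-1145 + 2135)) = √((2 + (6 - 1*5))² + √(-1145 + 2135)) = √((2 + (6 - 5))² + √990) = √((2 + 1)² + 3*√110) = √(3² + 3*√110) = √(9 + 3*√110)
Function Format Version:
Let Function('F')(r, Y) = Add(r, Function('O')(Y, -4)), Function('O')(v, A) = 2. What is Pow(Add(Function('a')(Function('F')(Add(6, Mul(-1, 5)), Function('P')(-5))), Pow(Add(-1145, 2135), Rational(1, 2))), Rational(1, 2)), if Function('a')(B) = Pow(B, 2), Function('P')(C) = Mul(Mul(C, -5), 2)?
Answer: Pow(Add(9, Mul(3, Pow(110, Rational(1, 2)))), Rational(1, 2)) ≈ 6.3612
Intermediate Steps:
Function('P')(C) = Mul(-10, C) (Function('P')(C) = Mul(Mul(-5, C), 2) = Mul(-10, C))
Function('F')(r, Y) = Add(2, r) (Function('F')(r, Y) = Add(r, 2) = Add(2, r))
Pow(Add(Function('a')(Function('F')(Add(6, Mul(-1, 5)), Function('P')(-5))), Pow(Add(-1145, 2135), Rational(1, 2))), Rational(1, 2)) = Pow(Add(Pow(Add(2, Add(6, Mul(-1, 5))), 2), Pow(Add(-1145, 2135), Rational(1, 2))), Rational(1, 2)) = Pow(Add(Pow(Add(2, Add(6, -5)), 2), Pow(990, Rational(1, 2))), Rational(1, 2)) = Pow(Add(Pow(Add(2, 1), 2), Mul(3, Pow(110, Rational(1, 2)))), Rational(1, 2)) = Pow(Add(Pow(3, 2), Mul(3, Pow(110, Rational(1, 2)))), Rational(1, 2)) = Pow(Add(9, Mul(3, Pow(110, Rational(1, 2)))), Rational(1, 2))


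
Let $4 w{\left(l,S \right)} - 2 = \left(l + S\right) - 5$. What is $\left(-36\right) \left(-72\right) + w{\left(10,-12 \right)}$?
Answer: $\frac{10363}{4} \approx 2590.8$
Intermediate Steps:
$w{\left(l,S \right)} = - \frac{3}{4} + \frac{S}{4} + \frac{l}{4}$ ($w{\left(l,S \right)} = \frac{1}{2} + \frac{\left(l + S\right) - 5}{4} = \frac{1}{2} + \frac{\left(S + l\right) - 5}{4} = \frac{1}{2} + \frac{-5 + S + l}{4} = \frac{1}{2} + \left(- \frac{5}{4} + \frac{S}{4} + \frac{l}{4}\right) = - \frac{3}{4} + \frac{S}{4} + \frac{l}{4}$)
$\left(-36\right) \left(-72\right) + w{\left(10,-12 \right)} = \left(-36\right) \left(-72\right) + \left(- \frac{3}{4} + \frac{1}{4} \left(-12\right) + \frac{1}{4} \cdot 10\right) = 2592 - \frac{5}{4} = \frac{10363}{4}$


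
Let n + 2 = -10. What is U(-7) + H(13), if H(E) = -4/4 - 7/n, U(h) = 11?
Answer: 127/12 ≈ 10.583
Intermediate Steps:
n = -12 (n = -2 - 10 = -12)
H(E) = -5/12 (H(E) = -4/4 - 7/(-12) = -4*¼ - 7*(-1/12) = -1 + 7/12 = -5/12)
U(-7) + H(13) = 11 - 5/12 = 127/12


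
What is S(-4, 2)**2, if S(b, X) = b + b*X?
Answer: 144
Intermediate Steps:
S(b, X) = b + X*b
S(-4, 2)**2 = (-4*(1 + 2))**2 = (-4*3)**2 = (-12)**2 = 144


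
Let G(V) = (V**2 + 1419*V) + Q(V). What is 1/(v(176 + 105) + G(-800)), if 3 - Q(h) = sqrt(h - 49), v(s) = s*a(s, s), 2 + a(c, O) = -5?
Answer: I/(sqrt(849) - 497164*I) ≈ -2.0114e-6 + 1.1788e-10*I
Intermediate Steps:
a(c, O) = -7 (a(c, O) = -2 - 5 = -7)
v(s) = -7*s (v(s) = s*(-7) = -7*s)
Q(h) = 3 - sqrt(-49 + h) (Q(h) = 3 - sqrt(h - 49) = 3 - sqrt(-49 + h))
G(V) = 3 + V**2 - sqrt(-49 + V) + 1419*V (G(V) = (V**2 + 1419*V) + (3 - sqrt(-49 + V)) = 3 + V**2 - sqrt(-49 + V) + 1419*V)
1/(v(176 + 105) + G(-800)) = 1/(-7*(176 + 105) + (3 + (-800)**2 - sqrt(-49 - 800) + 1419*(-800))) = 1/(-7*281 + (3 + 640000 - sqrt(-849) - 1135200)) = 1/(-1967 + (3 + 640000 - I*sqrt(849) - 1135200)) = 1/(-1967 + (-495197 - I*sqrt(849))) = 1/(-497164 - I*sqrt(849))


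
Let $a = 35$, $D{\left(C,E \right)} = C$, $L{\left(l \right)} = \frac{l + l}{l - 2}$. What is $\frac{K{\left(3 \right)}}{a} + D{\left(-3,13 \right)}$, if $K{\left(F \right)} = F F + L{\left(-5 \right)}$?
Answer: $- \frac{662}{245} \approx -2.702$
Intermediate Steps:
$L{\left(l \right)} = \frac{2 l}{-2 + l}$
$K{\left(F \right)} = \frac{10}{7} + F^{2}$ ($K{\left(F \right)} = F F + 2 \left(-5\right) \frac{1}{-2 - 5} = F^{2} + 2 \left(-5\right) \frac{1}{-7} = F^{2} + 2 \left(-5\right) \left(- \frac{1}{7}\right) = F^{2} + \frac{10}{7} = \frac{10}{7} + F^{2}$)
$\frac{K{\left(3 \right)}}{a} + D{\left(-3,13 \right)} = \frac{\frac{10}{7} + 3^{2}}{35} - 3 = \frac{\frac{10}{7} + 9}{35} - 3 = \frac{1}{35} \cdot \frac{73}{7} - 3 = \frac{73}{245} - 3 = - \frac{662}{245}$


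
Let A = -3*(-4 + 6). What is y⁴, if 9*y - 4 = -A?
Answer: 10000/6561 ≈ 1.5242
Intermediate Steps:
A = -6 (A = -3*2 = -6)
y = 10/9 (y = 4/9 + (-1*(-6))/9 = 4/9 + (⅑)*6 = 4/9 + ⅔ = 10/9 ≈ 1.1111)
y⁴ = (10/9)⁴ = 10000/6561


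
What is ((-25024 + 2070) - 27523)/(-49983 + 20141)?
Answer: 50477/29842 ≈ 1.6915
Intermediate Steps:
((-25024 + 2070) - 27523)/(-49983 + 20141) = (-22954 - 27523)/(-29842) = -50477*(-1/29842) = 50477/29842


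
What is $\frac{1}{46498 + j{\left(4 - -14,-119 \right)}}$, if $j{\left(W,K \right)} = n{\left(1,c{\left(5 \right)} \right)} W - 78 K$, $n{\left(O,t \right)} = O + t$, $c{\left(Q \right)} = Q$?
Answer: $\frac{1}{55888} \approx 1.7893 \cdot 10^{-5}$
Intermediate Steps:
$j{\left(W,K \right)} = - 78 K + 6 W$ ($j{\left(W,K \right)} = \left(1 + 5\right) W - 78 K = 6 W - 78 K = - 78 K + 6 W$)
$\frac{1}{46498 + j{\left(4 - -14,-119 \right)}} = \frac{1}{46498 + \left(\left(-78\right) \left(-119\right) + 6 \left(4 - -14\right)\right)} = \frac{1}{46498 + \left(9282 + 6 \left(4 + 14\right)\right)} = \frac{1}{46498 + \left(9282 + 6 \cdot 18\right)} = \frac{1}{46498 + \left(9282 + 108\right)} = \frac{1}{46498 + 9390} = \frac{1}{55888}$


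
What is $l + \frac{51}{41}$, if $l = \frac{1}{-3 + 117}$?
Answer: $\frac{5855}{4674} \approx 1.2527$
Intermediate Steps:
$l = \frac{1}{114} \approx 0.0087719$
$l + \frac{51}{41} = \frac{1}{114} + \frac{51}{41} = \frac{5855}{4674}$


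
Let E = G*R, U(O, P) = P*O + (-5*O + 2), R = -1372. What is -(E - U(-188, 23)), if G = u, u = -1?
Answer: -4754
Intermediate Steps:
G = -1
U(O, P) = 2 - 5*O + O*P (U(O, P) = O*P + (2 - 5*O) = 2 - 5*O + O*P)
E = 1372 (E = -1*(-1372) = 1372)
-(E - U(-188, 23)) = -(1372 - (2 - 5*(-188) - 188*23)) = -(1372 - (2 + 940 - 4324)) = -(1372 - 1*(-3382)) = -(1372 + 3382) = -1*4754 = -4754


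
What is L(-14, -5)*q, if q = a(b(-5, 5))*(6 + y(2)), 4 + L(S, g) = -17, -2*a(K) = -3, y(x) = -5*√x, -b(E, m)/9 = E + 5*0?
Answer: -189 + 315*√2/2 ≈ 33.739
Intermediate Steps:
b(E, m) = -9*E (b(E, m) = -9*(E + 5*0) = -9*(E + 0) = -9*E)
a(K) = 3/2 (a(K) = -½*(-3) = 3/2)
L(S, g) = -21 (L(S, g) = -4 - 17 = -21)
q = 9 - 15*√2/2 (q = 3*(6 - 5*√2)/2 = 9 - 15*√2/2 ≈ -1.6066)
L(-14, -5)*q = -21*(9 - 15*√2/2) = -189 + 315*√2/2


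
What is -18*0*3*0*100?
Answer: 0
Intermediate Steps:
-18*0*3*0*100 = -0*0*100 = -18*0*100 = 0*100 = 0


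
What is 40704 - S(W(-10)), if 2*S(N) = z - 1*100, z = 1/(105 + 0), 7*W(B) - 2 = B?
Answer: 8558339/210 ≈ 40754.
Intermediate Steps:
W(B) = 2/7 + B/7
z = 1/105 ≈ 0.0095238
S(N) = -10499/210 (S(N) = (1/105 - 1*100)/2 = (1/105 - 100)/2 = (½)*(-10499/105) = -10499/210)
40704 - S(W(-10)) = 40704 - 1*(-10499/210) = 40704 + 10499/210 = 8558339/210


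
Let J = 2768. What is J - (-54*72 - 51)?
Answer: 6707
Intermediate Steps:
J - (-54*72 - 51) = 2768 - (-54*72 - 51) = 2768 - (-3888 - 51) = 2768 - 1*(-3939) = 2768 + 3939 = 6707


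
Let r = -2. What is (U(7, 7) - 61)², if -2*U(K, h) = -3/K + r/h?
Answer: 720801/196 ≈ 3677.6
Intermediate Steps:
U(K, h) = 1/h + 3/(2*K) (U(K, h) = -(-3/K - 2/h)/2 = 1/h + 3/(2*K))
(U(7, 7) - 61)² = ((1/7 + (3/2)/7) - 61)² = ((⅐ + (3/2)*(⅐)) - 61)² = ((⅐ + 3/14) - 61)² = (5/14 - 61)² = (-849/14)² = 720801/196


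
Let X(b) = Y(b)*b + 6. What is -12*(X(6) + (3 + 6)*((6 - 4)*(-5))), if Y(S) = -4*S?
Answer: 2736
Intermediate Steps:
X(b) = 6 - 4*b**2 (X(b) = (-4*b)*b + 6 = -4*b**2 + 6 = 6 - 4*b**2)
-12*(X(6) + (3 + 6)*((6 - 4)*(-5))) = -12*((6 - 4*6**2) + (3 + 6)*((6 - 4)*(-5))) = -12*((6 - 4*36) + 9*(2*(-5))) = -12*((6 - 144) + 9*(-10)) = -12*(-138 - 90) = -12*(-228) = 2736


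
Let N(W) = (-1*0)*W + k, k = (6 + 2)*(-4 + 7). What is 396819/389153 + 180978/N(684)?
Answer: 11739609215/1556612 ≈ 7541.8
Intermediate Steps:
k = 24 (k = 8*3 = 24)
N(W) = 24 (N(W) = (-1*0)*W + 24 = 0*W + 24 = 0 + 24 = 24)
396819/389153 + 180978/N(684) = 396819/389153 + 180978/24 = 396819*(1/389153) + 180978*(1/24) = 396819/389153 + 30163/4 = 11739609215/1556612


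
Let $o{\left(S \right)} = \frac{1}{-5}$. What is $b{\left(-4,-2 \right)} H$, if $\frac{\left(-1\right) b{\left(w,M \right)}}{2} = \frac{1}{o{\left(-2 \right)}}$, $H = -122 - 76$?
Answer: $-1980$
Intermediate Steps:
$o{\left(S \right)} = - \frac{1}{5}$
$H = -198$
$b{\left(w,M \right)} = 10$ ($b{\left(w,M \right)} = - \frac{2}{- \frac{1}{5}} = \left(-2\right) \left(-5\right) = 10$)
$b{\left(-4,-2 \right)} H = 10 \left(-198\right) = -1980$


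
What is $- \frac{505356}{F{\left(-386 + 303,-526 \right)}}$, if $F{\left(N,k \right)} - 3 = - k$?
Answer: $- \frac{21972}{23} \approx -955.3$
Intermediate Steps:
$F{\left(N,k \right)} = 3 - k$
$- \frac{505356}{F{\left(-386 + 303,-526 \right)}} = - \frac{505356}{3 - -526} = - \frac{505356}{3 + 526} = - \frac{505356}{529} = \left(-505356\right) \frac{1}{529} = - \frac{21972}{23}$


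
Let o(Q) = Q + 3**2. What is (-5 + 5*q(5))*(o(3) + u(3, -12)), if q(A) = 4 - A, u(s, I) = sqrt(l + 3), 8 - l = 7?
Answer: -140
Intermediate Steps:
o(Q) = 9 + Q (o(Q) = Q + 9 = 9 + Q)
l = 1 (l = 8 - 1*7 = 8 - 7 = 1)
u(s, I) = 2 (u(s, I) = sqrt(1 + 3) = sqrt(4) = 2)
(-5 + 5*q(5))*(o(3) + u(3, -12)) = (-5 + 5*(4 - 1*5))*((9 + 3) + 2) = (-5 + 5*(4 - 5))*(12 + 2) = (-5 + 5*(-1))*14 = (-5 - 5)*14 = -10*14 = -140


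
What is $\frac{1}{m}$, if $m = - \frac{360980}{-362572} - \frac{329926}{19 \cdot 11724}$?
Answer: $- \frac{10095636054}{4901433599} \approx -2.0597$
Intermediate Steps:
$m = - \frac{4901433599}{10095636054}$ ($m = \left(-360980\right) \left(- \frac{1}{362572}\right) - \frac{329926}{222756} = \frac{90245}{90643} - \frac{164963}{111378} = - \frac{4901433599}{10095636054} \approx -0.4855$)
$\frac{1}{m} = \frac{1}{- \frac{4901433599}{10095636054}} = - \frac{10095636054}{4901433599}$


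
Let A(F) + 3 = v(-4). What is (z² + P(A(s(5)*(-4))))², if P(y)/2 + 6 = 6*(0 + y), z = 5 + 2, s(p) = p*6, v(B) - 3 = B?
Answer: 121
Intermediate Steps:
v(B) = 3 + B
s(p) = 6*p
z = 7
A(F) = -4 (A(F) = -3 + (3 - 4) = -3 - 1 = -4)
P(y) = -12 + 12*y (P(y) = -12 + 2*(6*(0 + y)) = -12 + 2*(6*y) = -12 + 12*y)
(z² + P(A(s(5)*(-4))))² = (7² + (-12 + 12*(-4)))² = (49 + (-12 - 48))² = (49 - 60)² = (-11)² = 121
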